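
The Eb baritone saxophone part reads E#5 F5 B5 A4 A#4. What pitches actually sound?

G#3 Ab3 D4 C3 C#3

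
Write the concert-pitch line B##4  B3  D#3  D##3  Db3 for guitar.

The guitar sounds a perfect octave below written, so the written part must be a perfect octave above concert — transpose each note up.
B##4 gives B##5
B3 gives B4
D#3 gives D#4
D##3 gives D##4
Db3 gives Db4

B##5 B4 D#4 D##4 Db4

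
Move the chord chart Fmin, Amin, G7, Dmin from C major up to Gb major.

C major up to Gb major is a diminished fifth; each chord root moves by that interval while the quality stays the same.
Fmin: root F up a diminished fifth → Cb, giving Cbmin.
Amin: root A up a diminished fifth → Eb, giving Ebmin.
G7: root G up a diminished fifth → Db, giving Db7.
Dmin: root D up a diminished fifth → Ab, giving Abmin.

Cbmin Ebmin Db7 Abmin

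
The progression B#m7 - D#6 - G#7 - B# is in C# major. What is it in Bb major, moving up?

Am7 C6 F7 A

C# major up to Bb major is a diminished seventh; each chord root moves by that interval while the quality stays the same.
B#m7: root B# up a diminished seventh → A, giving Am7.
D#6: root D# up a diminished seventh → C, giving C6.
G#7: root G# up a diminished seventh → F, giving F7.
B#: root B# up a diminished seventh → A, giving A.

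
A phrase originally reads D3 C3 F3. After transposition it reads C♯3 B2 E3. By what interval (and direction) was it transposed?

down a minor second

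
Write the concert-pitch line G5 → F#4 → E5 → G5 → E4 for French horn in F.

D6 C#5 B5 D6 B4

Written C4 sounds as F3 on the French horn in F, so concert pitches are written a perfect fifth up.
G5 becomes D6
F#4 becomes C#5
E5 becomes B5
G5 becomes D6
E4 becomes B4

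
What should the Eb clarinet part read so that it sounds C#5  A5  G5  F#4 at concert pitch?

The Eb clarinet sounds a minor third above written, so the written part must be a minor third below concert — transpose each note down.
C#5 becomes A#4
A5 becomes F#5
G5 becomes E5
F#4 becomes D#4

A#4 F#5 E5 D#4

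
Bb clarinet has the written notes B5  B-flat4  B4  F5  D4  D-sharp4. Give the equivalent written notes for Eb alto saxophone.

F#6 F5 F#5 C6 A4 A#4

First find concert pitch: the Bb clarinet sounds a major second below written, so B5 B-flat4 B4 F5 D4 D-sharp4 sounds A5 Ab4 A4 Eb5 C4 C#4.
Then write for Eb alto saxophone: it sounds a major sixth below written, so the part must be a major sixth above concert.
A5 → F#6
Ab4 → F5
A4 → F#5
Eb5 → C6
C4 → A4
C#4 → A#4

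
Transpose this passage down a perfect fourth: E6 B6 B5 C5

B5 F#6 F#5 G4

E6: a fourth down reaches B, and 5 semitones makes it B5.
B6: a fourth down reaches F, and 5 semitones makes it F#6.
A perfect fourth down from B5 gives F#5.
C5 down a perfect fourth is G4.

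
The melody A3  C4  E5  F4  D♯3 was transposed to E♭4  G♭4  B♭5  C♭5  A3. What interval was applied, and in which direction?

From A3 to Eb4 is 5 letter names — a fifth of some quality.
A3 to Eb4 is 6 semitones, which makes it a diminished fifth; the second version is higher, so the direction is up.
Checking another pair — D#3 → A3 — gives the same interval.

up a diminished fifth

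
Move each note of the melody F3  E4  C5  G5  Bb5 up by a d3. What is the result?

F3 up a diminished third is Abb3.
A diminished third up from E4 gives Gb4.
C5: a third up reaches E, and 2 semitones makes it Ebb5.
G5 up a diminished third is Bbb5.
Bb5: a third up reaches D, and 2 semitones makes it Dbb6.

Abb3 Gb4 Ebb5 Bbb5 Dbb6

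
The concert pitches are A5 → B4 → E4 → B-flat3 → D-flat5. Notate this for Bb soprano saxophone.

B5 C#5 F#4 C4 Eb5

Written C4 sounds as Bb3 on the Bb soprano saxophone, so concert pitches are written a major second up.
A5 -> B5
B4 -> C#5
E4 -> F#4
Bb3 -> C4
Db5 -> Eb5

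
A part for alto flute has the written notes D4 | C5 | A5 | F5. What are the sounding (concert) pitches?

Written C4 on the alto flute sounds as G3, a perfect fourth lower; apply that shift to every note.
D4 → A3
C5 → G4
A5 → E5
F5 → C5

A3 G4 E5 C5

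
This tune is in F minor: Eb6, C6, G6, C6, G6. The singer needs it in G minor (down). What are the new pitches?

F5 D5 A5 D5 A5

F minor to G minor down is a minor seventh, so every note moves down by that interval.
Eb6 → F5
C6 → D5
G6 → A5
C6 → D5
G6 → A5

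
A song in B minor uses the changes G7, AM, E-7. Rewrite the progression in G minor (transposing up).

Eb7 FM C-7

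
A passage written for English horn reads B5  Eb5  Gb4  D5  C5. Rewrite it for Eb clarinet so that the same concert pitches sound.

First find concert pitch: the English horn sounds a perfect fifth below written, so B5 Eb5 Gb4 D5 C5 sounds E5 Ab4 Cb4 G4 F4.
Then write for Eb clarinet: it sounds a minor third above written, so the part must be a minor third below concert.
E5 → C#5
Ab4 → F4
Cb4 → Ab3
G4 → E4
F4 → D4

C#5 F4 Ab3 E4 D4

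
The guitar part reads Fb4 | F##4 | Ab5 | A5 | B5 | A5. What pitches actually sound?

Fb3 F##3 Ab4 A4 B4 A4

The guitar sounds a perfect octave below written, so transpose each written note down a perfect octave.
Fb4 → Fb3
F##4 → F##3
Ab5 → Ab4
A5 → A4
B5 → B4
A5 → A4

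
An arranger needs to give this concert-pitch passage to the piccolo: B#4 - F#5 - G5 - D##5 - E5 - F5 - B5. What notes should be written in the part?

B#3 F#4 G4 D##4 E4 F4 B4

The piccolo sounds a perfect octave above written, so the written part must be a perfect octave below concert — transpose each note down.
B#4 -> B#3
F#5 -> F#4
G5 -> G4
D##5 -> D##4
E5 -> E4
F5 -> F4
B5 -> B4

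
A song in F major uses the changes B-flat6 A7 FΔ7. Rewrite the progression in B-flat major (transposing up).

Eb6 D7 BbΔ7

F major up to B-flat major is a perfect fourth; each chord root moves by that interval while the quality stays the same.
B-flat6: root B-flat up a perfect fourth → Eb, giving Eb6.
A7: root A up a perfect fourth → D, giving D7.
FΔ7: root F up a perfect fourth → Bb, giving BbΔ7.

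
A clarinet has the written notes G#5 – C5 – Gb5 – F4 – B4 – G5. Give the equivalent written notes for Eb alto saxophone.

C##6 F#5 C6 B4 E#5 C#6

First find concert pitch: the A clarinet sounds a minor third below written, so G#5 C5 Gb5 F4 B4 G5 sounds E#5 A4 Eb5 D4 G#4 E5.
Then write for Eb alto saxophone: it sounds a major sixth below written, so the part must be a major sixth above concert.
E#5 → C##6
A4 → F#5
Eb5 → C6
D4 → B4
G#4 → E#5
E5 → C#6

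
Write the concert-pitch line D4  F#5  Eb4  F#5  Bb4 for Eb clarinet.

B3 D#5 C4 D#5 G4

The Eb clarinet sounds a minor third above written, so the written part must be a minor third below concert — transpose each note down.
D4 -> B3
F#5 -> D#5
Eb4 -> C4
F#5 -> D#5
Bb4 -> G4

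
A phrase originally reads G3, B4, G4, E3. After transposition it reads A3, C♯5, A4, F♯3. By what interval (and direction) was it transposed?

From G3 to A3 is 2 letter names — a second of some quality.
G3 to A3 is 2 semitones, which makes it a major second; the second version is higher, so the direction is up.
Checking another pair — E3 → F#3 — gives the same interval.

up a major second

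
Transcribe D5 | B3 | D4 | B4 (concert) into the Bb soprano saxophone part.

Written C4 sounds as Bb3 on the Bb soprano saxophone, so concert pitches are written a major second up.
D5 to E5
B3 to C#4
D4 to E4
B4 to C#5

E5 C#4 E4 C#5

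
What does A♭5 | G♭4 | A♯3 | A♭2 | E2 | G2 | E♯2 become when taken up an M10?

C7 Bb5 C##5 C4 G#3 B3 G##3

Ab5 to C7
Gb4 to Bb5
A#3 to C##5
Ab2 to C4
E2 to G#3
G2 to B3
E#2 to G##3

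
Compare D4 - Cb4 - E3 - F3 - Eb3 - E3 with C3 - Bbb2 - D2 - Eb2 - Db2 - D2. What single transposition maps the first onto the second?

down a major ninth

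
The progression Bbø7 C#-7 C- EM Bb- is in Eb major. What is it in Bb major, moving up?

Fø7 G#-7 G- BM F-

Eb major up to Bb major is a perfect fifth; each chord root moves by that interval while the quality stays the same.
Bbø7: root Bb up a perfect fifth → F, giving Fø7.
C#-7: root C# up a perfect fifth → G#, giving G#-7.
C-: root C up a perfect fifth → G, giving G-.
EM: root E up a perfect fifth → B, giving BM.
Bb-: root Bb up a perfect fifth → F, giving F-.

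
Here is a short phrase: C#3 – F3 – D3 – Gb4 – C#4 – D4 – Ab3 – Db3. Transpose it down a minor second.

C#3: a second down reaches B, and 1 semitone makes it B#2.
F3 down a minor second is E3.
D3: a second down reaches C, and 1 semitone makes it C#3.
Gb4: a second down reaches F, and 1 semitone makes it F4.
C#4: a second down reaches B, and 1 semitone makes it B#3.
D4 down a minor second is C#4.
Ab3: a second down reaches G, and 1 semitone makes it G3.
A minor second down from Db3 gives C3.

B#2 E3 C#3 F4 B#3 C#4 G3 C3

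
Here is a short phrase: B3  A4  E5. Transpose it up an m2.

B3 → C4
A4 → Bb4
E5 → F5

C4 Bb4 F5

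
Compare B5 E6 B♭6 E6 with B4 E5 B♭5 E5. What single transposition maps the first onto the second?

down a perfect octave

Take the first pair: B5 → B4. B to B spans 8 letter names, so the interval is some kind of octave.
B4 to B5 is 12 semitones, which makes it a perfect octave; the second version is lower, so the direction is down.
Checking another pair — E6 → E5 — gives the same interval.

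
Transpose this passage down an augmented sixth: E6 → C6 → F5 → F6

Gb5 Ebb5 Abb4 Abb5

E6 -> Gb5
C6 -> Ebb5
F5 -> Abb4
F6 -> Abb5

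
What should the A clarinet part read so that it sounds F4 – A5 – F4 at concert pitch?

Written C4 sounds as A3 on the A clarinet, so concert pitches are written a minor third up.
F4 → Ab4
A5 → C6
F4 → Ab4

Ab4 C6 Ab4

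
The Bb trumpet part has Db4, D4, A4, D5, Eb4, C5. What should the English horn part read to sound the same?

Gb4 G4 D5 G5 Ab4 F5

First find concert pitch: the Bb trumpet sounds a major second below written, so Db4 D4 A4 D5 Eb4 C5 sounds Cb4 C4 G4 C5 Db4 Bb4.
Then write for English horn: it sounds a perfect fifth below written, so the part must be a perfect fifth above concert.
Cb4 → Gb4
C4 → G4
G4 → D5
C5 → G5
Db4 → Ab4
Bb4 → F5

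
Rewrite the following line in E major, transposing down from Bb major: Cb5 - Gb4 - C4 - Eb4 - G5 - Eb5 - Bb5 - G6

F4 C4 F#3 A3 C#5 A4 E5 C#6

From Bb down to E is a diminished fifth; apply that to each pitch.
Cb5 gives F4
Gb4 gives C4
C4 gives F#3
Eb4 gives A3
G5 gives C#5
Eb5 gives A4
Bb5 gives E5
G6 gives C#6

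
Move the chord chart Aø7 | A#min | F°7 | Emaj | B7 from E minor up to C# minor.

E minor up to C# minor is a major sixth; each chord root moves by that interval while the quality stays the same.
Aø7: root A up a major sixth → F#, giving F#ø7.
A#min: root A# up a major sixth → F##, giving F##min.
F°7: root F up a major sixth → D, giving D°7.
Emaj: root E up a major sixth → C#, giving C#maj.
B7: root B up a major sixth → G#, giving G#7.

F#ø7 F##min D°7 C#maj G#7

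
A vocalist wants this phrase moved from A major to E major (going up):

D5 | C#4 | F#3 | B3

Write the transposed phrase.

A5 G#4 C#4 F#4

A major to E major up is a perfect fifth, so every note moves up by that interval.
D5 -> A5
C#4 -> G#4
F#3 -> C#4
B3 -> F#4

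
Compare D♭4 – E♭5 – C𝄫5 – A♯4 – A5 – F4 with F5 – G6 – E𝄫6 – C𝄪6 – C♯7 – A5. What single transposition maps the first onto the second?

up a major tenth

From Db4 to F5 is 10 letter names — a tenth of some quality.
Db4 to F5 is 16 semitones, which makes it a major tenth; the second version is higher, so the direction is up.
Checking another pair — F4 → A5 — gives the same interval.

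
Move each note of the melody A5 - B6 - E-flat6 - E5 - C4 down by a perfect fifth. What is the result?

D5 E6 Ab5 A4 F3

A5 → D5
B6 → E6
Eb6 → Ab5
E5 → A4
C4 → F3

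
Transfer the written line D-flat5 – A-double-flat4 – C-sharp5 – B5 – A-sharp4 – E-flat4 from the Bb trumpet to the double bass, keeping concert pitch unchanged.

Cb6 Gbb5 B5 A6 G#5 Db5

First find concert pitch: the Bb trumpet sounds a major second below written, so D-flat5 A-double-flat4 C-sharp5 B5 A-sharp4 E-flat4 sounds Cb5 Gbb4 B4 A5 G#4 Db4.
Then write for double bass: it sounds a perfect octave below written, so the part must be a perfect octave above concert.
Cb5 → Cb6
Gbb4 → Gbb5
B4 → B5
A5 → A6
G#4 → G#5
Db4 → Db5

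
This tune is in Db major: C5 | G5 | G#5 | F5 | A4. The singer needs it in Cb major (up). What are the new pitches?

From Db up to Cb is a minor seventh; apply that to each pitch.
C5 -> Bb5
G5 -> F6
G#5 -> F#6
F5 -> Eb6
A4 -> G5

Bb5 F6 F#6 Eb6 G5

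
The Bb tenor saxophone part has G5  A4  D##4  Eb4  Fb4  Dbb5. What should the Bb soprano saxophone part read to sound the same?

G4 A3 D##3 Eb3 Fb3 Dbb4

First find concert pitch: the Bb tenor saxophone sounds a major ninth below written, so G5 A4 D##4 Eb4 Fb4 Dbb5 sounds F4 G3 C##3 Db3 Ebb3 Cbb4.
Then write for Bb soprano saxophone: it sounds a major second below written, so the part must be a major second above concert.
F4 → G4
G3 → A3
C##3 → D##3
Db3 → Eb3
Ebb3 → Fb3
Cbb4 → Dbb4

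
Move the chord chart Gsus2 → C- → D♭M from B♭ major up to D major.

Bsus2 E- FM

B♭ major up to D major is a major third; each chord root moves by that interval while the quality stays the same.
Gsus2: root G up a major third → B, giving Bsus2.
C-: root C up a major third → E, giving E-.
D♭M: root D♭ up a major third → F, giving FM.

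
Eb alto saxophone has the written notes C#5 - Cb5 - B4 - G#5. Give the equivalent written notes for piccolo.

E3 Ebb3 D3 B3

First find concert pitch: the Eb alto saxophone sounds a major sixth below written, so C#5 Cb5 B4 G#5 sounds E4 Ebb4 D4 B4.
Then write for piccolo: it sounds a perfect octave above written, so the part must be a perfect octave below concert.
E4 → E3
Ebb4 → Ebb3
D4 → D3
B4 → B3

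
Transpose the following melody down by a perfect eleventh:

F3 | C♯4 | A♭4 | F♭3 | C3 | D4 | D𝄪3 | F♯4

C2 G#2 Eb3 Cb2 G1 A2 A##1 C#3

F3: an eleventh down reaches C, and 17 semitones makes it C2.
C#4: an eleventh down reaches G, and 17 semitones makes it G#2.
Ab4: an eleventh down reaches E, and 17 semitones makes it Eb3.
Fb3 down a perfect eleventh is Cb2.
A perfect eleventh down from C3 gives G1.
A perfect eleventh down from D4 gives A2.
D##3 down a perfect eleventh is A##1.
F#4 down a perfect eleventh is C#3.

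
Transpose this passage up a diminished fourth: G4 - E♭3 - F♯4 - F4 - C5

Cb5 Abb3 Bb4 Bbb4 Fb5

G4 gives Cb5
Eb3 gives Abb3
F#4 gives Bb4
F4 gives Bbb4
C5 gives Fb5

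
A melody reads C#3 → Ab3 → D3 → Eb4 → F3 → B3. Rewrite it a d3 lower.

C#3: a third down reaches A, and 2 semitones makes it A##2.
Ab3 down a diminished third is F#3.
D3 down a diminished third is B#2.
Eb4 down a diminished third is C#4.
F3: a third down reaches D, and 2 semitones makes it D#3.
A diminished third down from B3 gives G##3.

A##2 F#3 B#2 C#4 D#3 G##3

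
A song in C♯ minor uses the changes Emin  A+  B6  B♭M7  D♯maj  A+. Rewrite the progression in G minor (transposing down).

C♯ minor down to G minor is an augmented fourth; each chord root moves by that interval while the quality stays the same.
Emin: root E down an augmented fourth → Bb, giving Bbmin.
A+: root A down an augmented fourth → Eb, giving Eb+.
B6: root B down an augmented fourth → F, giving F6.
B♭M7: root B♭ down an augmented fourth → Fb, giving FbM7.
D♯maj: root D♯ down an augmented fourth → A, giving Amaj.
A+: root A down an augmented fourth → Eb, giving Eb+.

Bbmin Eb+ F6 FbM7 Amaj Eb+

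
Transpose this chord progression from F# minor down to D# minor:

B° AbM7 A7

G#° FM7 F#7

F# minor down to D# minor is a minor third; each chord root moves by that interval while the quality stays the same.
B°: root B down a minor third → G#, giving G#°.
AbM7: root Ab down a minor third → F, giving FM7.
A7: root A down a minor third → F#, giving F#7.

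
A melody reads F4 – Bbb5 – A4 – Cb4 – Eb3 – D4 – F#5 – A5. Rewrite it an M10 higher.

F4 gives A5
Bbb5 gives Db7
A4 gives C#6
Cb4 gives Eb5
Eb3 gives G4
D4 gives F#5
F#5 gives A#6
A5 gives C#7

A5 Db7 C#6 Eb5 G4 F#5 A#6 C#7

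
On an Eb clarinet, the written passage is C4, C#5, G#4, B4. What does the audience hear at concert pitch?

Eb4 E5 B4 D5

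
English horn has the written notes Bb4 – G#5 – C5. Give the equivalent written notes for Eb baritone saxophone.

C6 A#6 D6

First find concert pitch: the English horn sounds a perfect fifth below written, so Bb4 G#5 C5 sounds Eb4 C#5 F4.
Then write for Eb baritone saxophone: it sounds a major thirteenth below written, so the part must be a major thirteenth above concert.
Eb4 → C6
C#5 → A#6
F4 → D6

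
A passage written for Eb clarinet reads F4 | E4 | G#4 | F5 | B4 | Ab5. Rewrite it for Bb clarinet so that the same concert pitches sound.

First find concert pitch: the Eb clarinet sounds a minor third above written, so F4 E4 G#4 F5 B4 Ab5 sounds Ab4 G4 B4 Ab5 D5 Cb6.
Then write for Bb clarinet: it sounds a major second below written, so the part must be a major second above concert.
Ab4 → Bb4
G4 → A4
B4 → C#5
Ab5 → Bb5
D5 → E5
Cb6 → Db6

Bb4 A4 C#5 Bb5 E5 Db6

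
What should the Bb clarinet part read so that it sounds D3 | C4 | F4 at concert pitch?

Written C4 sounds as Bb3 on the Bb clarinet, so concert pitches are written a major second up.
D3 → E3
C4 → D4
F4 → G4

E3 D4 G4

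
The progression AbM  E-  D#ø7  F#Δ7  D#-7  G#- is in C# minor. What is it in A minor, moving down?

C# minor down to A minor is a major third; each chord root moves by that interval while the quality stays the same.
AbM: root Ab down a major third → Fb, giving FbM.
E-: root E down a major third → C, giving C-.
D#ø7: root D# down a major third → B, giving Bø7.
F#Δ7: root F# down a major third → D, giving DΔ7.
D#-7: root D# down a major third → B, giving B-7.
G#-: root G# down a major third → E, giving E-.

FbM C- Bø7 DΔ7 B-7 E-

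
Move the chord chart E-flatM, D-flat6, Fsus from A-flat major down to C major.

GM F6 Asus

A-flat major down to C major is a minor sixth; each chord root moves by that interval while the quality stays the same.
E-flatM: root E-flat down a minor sixth → G, giving GM.
D-flat6: root D-flat down a minor sixth → F, giving F6.
Fsus: root F down a minor sixth → A, giving Asus.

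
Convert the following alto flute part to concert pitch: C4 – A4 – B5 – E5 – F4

G3 E4 F#5 B4 C4

The alto flute sounds a perfect fourth below written, so transpose each written note down a perfect fourth.
C4 -> G3
A4 -> E4
B5 -> F#5
E5 -> B4
F4 -> C4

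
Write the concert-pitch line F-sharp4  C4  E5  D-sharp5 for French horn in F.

Written C4 sounds as F3 on the French horn in F, so concert pitches are written a perfect fifth up.
F#4 to C#5
C4 to G4
E5 to B5
D#5 to A#5

C#5 G4 B5 A#5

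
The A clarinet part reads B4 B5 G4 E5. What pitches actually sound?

Written C4 on the A clarinet sounds as A3, a minor third lower; apply that shift to every note.
B4 -> G#4
B5 -> G#5
G4 -> E4
E5 -> C#5

G#4 G#5 E4 C#5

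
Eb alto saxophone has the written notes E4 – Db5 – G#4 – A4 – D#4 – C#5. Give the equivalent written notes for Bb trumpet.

First find concert pitch: the Eb alto saxophone sounds a major sixth below written, so E4 Db5 G#4 A4 D#4 C#5 sounds G3 Fb4 B3 C4 F#3 E4.
Then write for Bb trumpet: it sounds a major second below written, so the part must be a major second above concert.
G3 → A3
Fb4 → Gb4
B3 → C#4
C4 → D4
F#3 → G#3
E4 → F#4

A3 Gb4 C#4 D4 G#3 F#4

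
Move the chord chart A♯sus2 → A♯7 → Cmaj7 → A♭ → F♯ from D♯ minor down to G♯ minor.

D#sus2 D#7 Fmaj7 Db B

D♯ minor down to G♯ minor is a perfect fifth; each chord root moves by that interval while the quality stays the same.
A♯sus2: root A♯ down a perfect fifth → D#, giving D#sus2.
A♯7: root A♯ down a perfect fifth → D#, giving D#7.
Cmaj7: root C down a perfect fifth → F, giving Fmaj7.
A♭: root A♭ down a perfect fifth → Db, giving Db.
F♯: root F♯ down a perfect fifth → B, giving B.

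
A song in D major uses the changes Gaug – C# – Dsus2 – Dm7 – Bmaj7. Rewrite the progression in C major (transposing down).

Faug B Csus2 Cm7 Amaj7

D major down to C major is a major second; each chord root moves by that interval while the quality stays the same.
Gaug: root G down a major second → F, giving Faug.
C#: root C# down a major second → B, giving B.
Dsus2: root D down a major second → C, giving Csus2.
Dm7: root D down a major second → C, giving Cm7.
Bmaj7: root B down a major second → A, giving Amaj7.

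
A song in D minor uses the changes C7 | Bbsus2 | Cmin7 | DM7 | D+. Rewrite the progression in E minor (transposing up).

D minor up to E minor is a major second; each chord root moves by that interval while the quality stays the same.
C7: root C up a major second → D, giving D7.
Bbsus2: root Bb up a major second → C, giving Csus2.
Cmin7: root C up a major second → D, giving Dmin7.
DM7: root D up a major second → E, giving EM7.
D+: root D up a major second → E, giving E+.

D7 Csus2 Dmin7 EM7 E+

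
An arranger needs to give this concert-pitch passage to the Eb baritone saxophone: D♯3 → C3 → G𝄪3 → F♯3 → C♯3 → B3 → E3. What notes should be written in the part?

Written C4 sounds as Eb2 on the Eb baritone saxophone, so concert pitches are written a major thirteenth up.
D#3 -> B#4
C3 -> A4
G##3 -> E##5
F#3 -> D#5
C#3 -> A#4
B3 -> G#5
E3 -> C#5

B#4 A4 E##5 D#5 A#4 G#5 C#5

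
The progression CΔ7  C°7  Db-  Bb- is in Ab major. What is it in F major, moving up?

Ab major up to F major is a major sixth; each chord root moves by that interval while the quality stays the same.
CΔ7: root C up a major sixth → A, giving AΔ7.
C°7: root C up a major sixth → A, giving A°7.
Db-: root Db up a major sixth → Bb, giving Bb-.
Bb-: root Bb up a major sixth → G, giving G-.

AΔ7 A°7 Bb- G-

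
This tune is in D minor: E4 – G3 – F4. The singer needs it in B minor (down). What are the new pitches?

D minor to B minor down is a minor third, so every note moves down by that interval.
E4 gives C#4
G3 gives E3
F4 gives D4

C#4 E3 D4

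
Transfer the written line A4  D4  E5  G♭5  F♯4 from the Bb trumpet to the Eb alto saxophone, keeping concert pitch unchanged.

E5 A4 B5 Db6 C#5

First find concert pitch: the Bb trumpet sounds a major second below written, so A4 D4 E5 G♭5 F♯4 sounds G4 C4 D5 Fb5 E4.
Then write for Eb alto saxophone: it sounds a major sixth below written, so the part must be a major sixth above concert.
G4 → E5
C4 → A4
D5 → B5
Fb5 → Db6
E4 → C#5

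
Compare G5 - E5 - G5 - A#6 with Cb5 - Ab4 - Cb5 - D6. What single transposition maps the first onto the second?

From G5 to Cb5 is 5 letter names — a fifth of some quality.
Cb5 to G5 is 8 semitones, which makes it an augmented fifth; the second version is lower, so the direction is down.
Checking another pair — A#6 → D6 — gives the same interval.

down an augmented fifth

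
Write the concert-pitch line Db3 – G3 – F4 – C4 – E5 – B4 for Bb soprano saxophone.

Eb3 A3 G4 D4 F#5 C#5

The Bb soprano saxophone sounds a major second below written, so the written part must be a major second above concert — transpose each note up.
Db3 becomes Eb3
G3 becomes A3
F4 becomes G4
C4 becomes D4
E5 becomes F#5
B4 becomes C#5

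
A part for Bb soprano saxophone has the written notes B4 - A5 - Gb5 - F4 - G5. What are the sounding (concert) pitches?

A4 G5 Fb5 Eb4 F5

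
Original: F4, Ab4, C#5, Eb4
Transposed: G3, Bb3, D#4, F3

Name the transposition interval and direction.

down a minor seventh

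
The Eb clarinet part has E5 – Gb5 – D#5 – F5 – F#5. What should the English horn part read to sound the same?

D6 Fb6 C#6 Eb6 E6

First find concert pitch: the Eb clarinet sounds a minor third above written, so E5 Gb5 D#5 F5 F#5 sounds G5 Bbb5 F#5 Ab5 A5.
Then write for English horn: it sounds a perfect fifth below written, so the part must be a perfect fifth above concert.
G5 → D6
Bbb5 → Fb6
F#5 → C#6
Ab5 → Eb6
A5 → E6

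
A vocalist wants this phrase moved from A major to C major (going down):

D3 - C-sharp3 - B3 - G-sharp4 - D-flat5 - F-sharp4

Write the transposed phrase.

A major to C major down is a major sixth, so every note moves down by that interval.
D3 → F2
C#3 → E2
B3 → D3
G#4 → B3
Db5 → Fb4
F#4 → A3

F2 E2 D3 B3 Fb4 A3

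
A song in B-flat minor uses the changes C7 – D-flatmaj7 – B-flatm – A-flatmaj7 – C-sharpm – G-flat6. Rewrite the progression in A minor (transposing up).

B7 Cmaj7 Am Gmaj7 B#m F6

B-flat minor up to A minor is a major seventh; each chord root moves by that interval while the quality stays the same.
C7: root C up a major seventh → B, giving B7.
D-flatmaj7: root D-flat up a major seventh → C, giving Cmaj7.
B-flatm: root B-flat up a major seventh → A, giving Am.
A-flatmaj7: root A-flat up a major seventh → G, giving Gmaj7.
C-sharpm: root C-sharp up a major seventh → B#, giving B#m.
G-flat6: root G-flat up a major seventh → F, giving F6.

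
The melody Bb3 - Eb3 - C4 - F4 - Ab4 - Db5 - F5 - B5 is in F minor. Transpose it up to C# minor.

F minor to C# minor up is an augmented fifth, so every note moves up by that interval.
Bb3 to F#4
Eb3 to B3
C4 to G#4
F4 to C#5
Ab4 to E5
Db5 to A5
F5 to C#6
B5 to F##6

F#4 B3 G#4 C#5 E5 A5 C#6 F##6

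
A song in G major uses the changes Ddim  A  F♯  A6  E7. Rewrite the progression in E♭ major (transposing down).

Bbdim F D F6 C7

G major down to E♭ major is a major third; each chord root moves by that interval while the quality stays the same.
Ddim: root D down a major third → Bb, giving Bbdim.
A: root A down a major third → F, giving F.
F♯: root F♯ down a major third → D, giving D.
A6: root A down a major third → F, giving F6.
E7: root E down a major third → C, giving C7.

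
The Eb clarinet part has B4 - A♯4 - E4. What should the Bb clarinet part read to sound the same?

First find concert pitch: the Eb clarinet sounds a minor third above written, so B4 A♯4 E4 sounds D5 C#5 G4.
Then write for Bb clarinet: it sounds a major second below written, so the part must be a major second above concert.
D5 → E5
C#5 → D#5
G4 → A4

E5 D#5 A4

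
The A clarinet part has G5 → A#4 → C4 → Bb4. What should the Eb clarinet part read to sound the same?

First find concert pitch: the A clarinet sounds a minor third below written, so G5 A#4 C4 Bb4 sounds E5 F##4 A3 G4.
Then write for Eb clarinet: it sounds a minor third above written, so the part must be a minor third below concert.
E5 → C#5
F##4 → D##4
A3 → F#3
G4 → E4

C#5 D##4 F#3 E4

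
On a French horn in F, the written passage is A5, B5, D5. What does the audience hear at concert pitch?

D5 E5 G4

The French horn in F sounds a perfect fifth below written, so transpose each written note down a perfect fifth.
A5 → D5
B5 → E5
D5 → G4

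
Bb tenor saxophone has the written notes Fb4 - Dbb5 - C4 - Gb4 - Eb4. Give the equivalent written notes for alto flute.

Abb3 Fbb4 Eb3 Bbb3 Gb3

First find concert pitch: the Bb tenor saxophone sounds a major ninth below written, so Fb4 Dbb5 C4 Gb4 Eb4 sounds Ebb3 Cbb4 Bb2 Fb3 Db3.
Then write for alto flute: it sounds a perfect fourth below written, so the part must be a perfect fourth above concert.
Ebb3 → Abb3
Cbb4 → Fbb4
Bb2 → Eb3
Fb3 → Bbb3
Db3 → Gb3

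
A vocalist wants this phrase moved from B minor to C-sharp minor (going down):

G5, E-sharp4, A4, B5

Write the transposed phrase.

From B down to C-sharp is a minor seventh; apply that to each pitch.
G5 becomes A4
E#4 becomes F##3
A4 becomes B3
B5 becomes C#5

A4 F##3 B3 C#5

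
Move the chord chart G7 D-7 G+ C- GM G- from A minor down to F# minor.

A minor down to F# minor is a minor third; each chord root moves by that interval while the quality stays the same.
G7: root G down a minor third → E, giving E7.
D-7: root D down a minor third → B, giving B-7.
G+: root G down a minor third → E, giving E+.
C-: root C down a minor third → A, giving A-.
GM: root G down a minor third → E, giving EM.
G-: root G down a minor third → E, giving E-.

E7 B-7 E+ A- EM E-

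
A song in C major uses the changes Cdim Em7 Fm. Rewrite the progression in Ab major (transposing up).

C major up to Ab major is a minor sixth; each chord root moves by that interval while the quality stays the same.
Cdim: root C up a minor sixth → Ab, giving Abdim.
Em7: root E up a minor sixth → C, giving Cm7.
Fm: root F up a minor sixth → Db, giving Dbm.

Abdim Cm7 Dbm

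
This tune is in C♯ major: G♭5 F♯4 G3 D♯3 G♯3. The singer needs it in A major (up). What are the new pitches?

From C♯ up to A is a minor sixth; apply that to each pitch.
Gb5 becomes Ebb6
F#4 becomes D5
G3 becomes Eb4
D#3 becomes B3
G#3 becomes E4

Ebb6 D5 Eb4 B3 E4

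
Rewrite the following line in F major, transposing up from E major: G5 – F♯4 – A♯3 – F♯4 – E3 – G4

Ab5 G4 B3 G4 F3 Ab4

E major to F major up is a minor second, so every note moves up by that interval.
G5 -> Ab5
F#4 -> G4
A#3 -> B3
F#4 -> G4
E3 -> F3
G4 -> Ab4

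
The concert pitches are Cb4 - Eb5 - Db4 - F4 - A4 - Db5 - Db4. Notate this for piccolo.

The piccolo sounds a perfect octave above written, so the written part must be a perfect octave below concert — transpose each note down.
Cb4 gives Cb3
Eb5 gives Eb4
Db4 gives Db3
F4 gives F3
A4 gives A3
Db5 gives Db4
Db4 gives Db3

Cb3 Eb4 Db3 F3 A3 Db4 Db3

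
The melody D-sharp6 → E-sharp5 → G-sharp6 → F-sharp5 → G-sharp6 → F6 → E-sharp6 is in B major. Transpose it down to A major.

B major to A major down is a major second, so every note moves down by that interval.
D#6 becomes C#6
E#5 becomes D#5
G#6 becomes F#6
F#5 becomes E5
G#6 becomes F#6
F6 becomes Eb6
E#6 becomes D#6

C#6 D#5 F#6 E5 F#6 Eb6 D#6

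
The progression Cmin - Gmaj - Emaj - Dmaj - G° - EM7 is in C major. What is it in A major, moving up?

Amin Emaj C#maj Bmaj E° C#M7

C major up to A major is a major sixth; each chord root moves by that interval while the quality stays the same.
Cmin: root C up a major sixth → A, giving Amin.
Gmaj: root G up a major sixth → E, giving Emaj.
Emaj: root E up a major sixth → C#, giving C#maj.
Dmaj: root D up a major sixth → B, giving Bmaj.
G°: root G up a major sixth → E, giving E°.
EM7: root E up a major sixth → C#, giving C#M7.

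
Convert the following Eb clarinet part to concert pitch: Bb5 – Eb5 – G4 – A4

Db6 Gb5 Bb4 C5

The Eb clarinet sounds a minor third above written, so transpose each written note up a minor third.
Bb5 → Db6
Eb5 → Gb5
G4 → Bb4
A4 → C5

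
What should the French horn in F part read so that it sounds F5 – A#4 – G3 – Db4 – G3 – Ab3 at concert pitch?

The French horn in F sounds a perfect fifth below written, so the written part must be a perfect fifth above concert — transpose each note up.
F5 becomes C6
A#4 becomes E#5
G3 becomes D4
Db4 becomes Ab4
G3 becomes D4
Ab3 becomes Eb4

C6 E#5 D4 Ab4 D4 Eb4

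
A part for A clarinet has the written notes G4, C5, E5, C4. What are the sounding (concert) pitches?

The A clarinet sounds a minor third below written, so transpose each written note down a minor third.
G4 → E4
C5 → A4
E5 → C#5
C4 → A3

E4 A4 C#5 A3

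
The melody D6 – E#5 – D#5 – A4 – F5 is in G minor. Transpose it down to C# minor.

G#5 A##4 G##4 D#4 B4

From G down to C# is a diminished fifth; apply that to each pitch.
D6 to G#5
E#5 to A##4
D#5 to G##4
A4 to D#4
F5 to B4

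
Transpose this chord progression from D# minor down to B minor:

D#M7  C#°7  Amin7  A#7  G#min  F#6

BM7 A°7 Fmin7 F#7 Emin D6

D# minor down to B minor is a major third; each chord root moves by that interval while the quality stays the same.
D#M7: root D# down a major third → B, giving BM7.
C#°7: root C# down a major third → A, giving A°7.
Amin7: root A down a major third → F, giving Fmin7.
A#7: root A# down a major third → F#, giving F#7.
G#min: root G# down a major third → E, giving Emin.
F#6: root F# down a major third → D, giving D6.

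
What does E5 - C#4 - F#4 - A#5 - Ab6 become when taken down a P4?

E5 → B4
C#4 → G#3
F#4 → C#4
A#5 → E#5
Ab6 → Eb6

B4 G#3 C#4 E#5 Eb6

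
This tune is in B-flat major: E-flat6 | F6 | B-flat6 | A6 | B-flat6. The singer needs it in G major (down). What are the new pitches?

C6 D6 G6 F#6 G6

From B-flat down to G is a minor third; apply that to each pitch.
Eb6 becomes C6
F6 becomes D6
Bb6 becomes G6
A6 becomes F#6
Bb6 becomes G6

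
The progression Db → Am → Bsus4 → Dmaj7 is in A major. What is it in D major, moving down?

Gb Dm Esus4 Gmaj7

A major down to D major is a perfect fifth; each chord root moves by that interval while the quality stays the same.
Db: root Db down a perfect fifth → Gb, giving Gb.
Am: root A down a perfect fifth → D, giving Dm.
Bsus4: root B down a perfect fifth → E, giving Esus4.
Dmaj7: root D down a perfect fifth → G, giving Gmaj7.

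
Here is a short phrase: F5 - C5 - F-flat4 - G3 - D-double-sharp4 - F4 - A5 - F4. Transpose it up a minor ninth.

Gb6 Db6 Gbb5 Ab4 E#5 Gb5 Bb6 Gb5

A minor ninth up from F5 gives Gb6.
C5: a ninth up reaches D, and 13 semitones makes it Db6.
A minor ninth up from Fb4 gives Gbb5.
G3 up a minor ninth is Ab4.
A minor ninth up from D##4 gives E#5.
F4 up a minor ninth is Gb5.
A5 up a minor ninth is Bb6.
F4: a ninth up reaches G, and 13 semitones makes it Gb5.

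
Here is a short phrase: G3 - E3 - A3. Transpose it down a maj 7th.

Ab2 F2 Bb2

G3 gives Ab2
E3 gives F2
A3 gives Bb2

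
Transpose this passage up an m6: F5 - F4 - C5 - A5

Db6 Db5 Ab5 F6

F5 to Db6
F4 to Db5
C5 to Ab5
A5 to F6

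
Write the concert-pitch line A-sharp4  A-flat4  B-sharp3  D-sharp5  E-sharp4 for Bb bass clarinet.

B#5 Bb5 C##5 E#6 F##5

The Bb bass clarinet sounds a major ninth below written, so the written part must be a major ninth above concert — transpose each note up.
A#4 becomes B#5
Ab4 becomes Bb5
B#3 becomes C##5
D#5 becomes E#6
E#4 becomes F##5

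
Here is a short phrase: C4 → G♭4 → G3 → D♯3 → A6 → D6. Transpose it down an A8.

Cb3 Gbb3 Gb2 D2 Ab5 Db5

C4 becomes Cb3
Gb4 becomes Gbb3
G3 becomes Gb2
D#3 becomes D2
A6 becomes Ab5
D6 becomes Db5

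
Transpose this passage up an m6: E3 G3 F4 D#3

E3: a sixth up reaches C, and 8 semitones makes it C4.
A minor sixth up from G3 gives Eb4.
F4: a sixth up reaches D, and 8 semitones makes it Db5.
D#3 up a minor sixth is B3.

C4 Eb4 Db5 B3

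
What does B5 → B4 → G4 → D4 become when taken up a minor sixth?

G6 G5 Eb5 Bb4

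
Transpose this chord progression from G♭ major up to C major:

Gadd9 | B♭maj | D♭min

C#add9 Emaj Gmin

G♭ major up to C major is an augmented fourth; each chord root moves by that interval while the quality stays the same.
Gadd9: root G up an augmented fourth → C#, giving C#add9.
B♭maj: root B♭ up an augmented fourth → E, giving Emaj.
D♭min: root D♭ up an augmented fourth → G, giving Gmin.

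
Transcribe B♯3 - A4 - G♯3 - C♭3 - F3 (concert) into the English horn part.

The English horn sounds a perfect fifth below written, so the written part must be a perfect fifth above concert — transpose each note up.
B#3 gives F##4
A4 gives E5
G#3 gives D#4
Cb3 gives Gb3
F3 gives C4

F##4 E5 D#4 Gb3 C4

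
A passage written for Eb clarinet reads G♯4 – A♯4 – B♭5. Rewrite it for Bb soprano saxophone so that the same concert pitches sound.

C#5 D#5 Eb6

First find concert pitch: the Eb clarinet sounds a minor third above written, so G♯4 A♯4 B♭5 sounds B4 C#5 Db6.
Then write for Bb soprano saxophone: it sounds a major second below written, so the part must be a major second above concert.
B4 → C#5
C#5 → D#5
Db6 → Eb6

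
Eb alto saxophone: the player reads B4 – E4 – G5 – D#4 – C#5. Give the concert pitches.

D4 G3 Bb4 F#3 E4

The Eb alto saxophone sounds a major sixth below written, so transpose each written note down a major sixth.
B4 becomes D4
E4 becomes G3
G5 becomes Bb4
D#4 becomes F#3
C#5 becomes E4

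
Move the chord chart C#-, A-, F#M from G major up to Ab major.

G major up to Ab major is a minor second; each chord root moves by that interval while the quality stays the same.
C#-: root C# up a minor second → D, giving D-.
A-: root A up a minor second → Bb, giving Bb-.
F#M: root F# up a minor second → G, giving GM.

D- Bb- GM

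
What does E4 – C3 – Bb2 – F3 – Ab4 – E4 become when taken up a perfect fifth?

E4 → B4
C3 → G3
Bb2 → F3
F3 → C4
Ab4 → Eb5
E4 → B4

B4 G3 F3 C4 Eb5 B4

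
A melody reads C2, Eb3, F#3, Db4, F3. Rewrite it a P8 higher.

A perfect octave up from C2 gives C3.
A perfect octave up from Eb3 gives Eb4.
F#3: an octave up reaches F, and 12 semitones makes it F#4.
Db4: an octave up reaches D, and 12 semitones makes it Db5.
F3 up a perfect octave is F4.

C3 Eb4 F#4 Db5 F4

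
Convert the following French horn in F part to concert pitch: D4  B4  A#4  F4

G3 E4 D#4 Bb3

Written C4 on the French horn in F sounds as F3, a perfect fifth lower; apply that shift to every note.
D4 becomes G3
B4 becomes E4
A#4 becomes D#4
F4 becomes Bb3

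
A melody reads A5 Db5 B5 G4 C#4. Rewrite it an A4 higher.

D#6 G5 E#6 C#5 F##4

An augmented fourth up from A5 gives D#6.
An augmented fourth up from Db5 gives G5.
B5 up an augmented fourth is E#6.
G4: a fourth up reaches C, and 6 semitones makes it C#5.
C#4 up an augmented fourth is F##4.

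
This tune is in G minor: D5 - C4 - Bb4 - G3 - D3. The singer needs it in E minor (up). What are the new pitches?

G minor to E minor up is a major sixth, so every note moves up by that interval.
D5 -> B5
C4 -> A4
Bb4 -> G5
G3 -> E4
D3 -> B3

B5 A4 G5 E4 B3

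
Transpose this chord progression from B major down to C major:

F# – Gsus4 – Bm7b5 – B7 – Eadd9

B major down to C major is a major seventh; each chord root moves by that interval while the quality stays the same.
F#: root F# down a major seventh → G, giving G.
Gsus4: root G down a major seventh → Ab, giving Absus4.
Bm7b5: root B down a major seventh → C, giving Cm7b5.
B7: root B down a major seventh → C, giving C7.
Eadd9: root E down a major seventh → F, giving Fadd9.

G Absus4 Cm7b5 C7 Fadd9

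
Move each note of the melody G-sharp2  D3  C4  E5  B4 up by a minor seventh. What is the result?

G#2 gives F#3
D3 gives C4
C4 gives Bb4
E5 gives D6
B4 gives A5

F#3 C4 Bb4 D6 A5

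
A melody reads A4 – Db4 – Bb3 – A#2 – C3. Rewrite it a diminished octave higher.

A4 -> Ab5
Db4 -> Dbb5
Bb3 -> Bbb4
A#2 -> A3
C3 -> Cb4

Ab5 Dbb5 Bbb4 A3 Cb4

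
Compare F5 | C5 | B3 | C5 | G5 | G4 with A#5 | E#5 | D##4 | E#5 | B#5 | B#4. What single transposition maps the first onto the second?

Take the first pair: F5 → A#5. F to A spans 3 letter names, so the interval is some kind of third.
F5 to A#5 is 5 semitones, which makes it an augmented third; the second version is higher, so the direction is up.
Checking another pair — G4 → B#4 — gives the same interval.

up an augmented third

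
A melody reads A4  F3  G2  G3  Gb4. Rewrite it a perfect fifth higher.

E5 C4 D3 D4 Db5

A4 to E5
F3 to C4
G2 to D3
G3 to D4
Gb4 to Db5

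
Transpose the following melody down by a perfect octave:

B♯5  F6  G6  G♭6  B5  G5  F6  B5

B#5 -> B#4
F6 -> F5
G6 -> G5
Gb6 -> Gb5
B5 -> B4
G5 -> G4
F6 -> F5
B5 -> B4

B#4 F5 G5 Gb5 B4 G4 F5 B4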